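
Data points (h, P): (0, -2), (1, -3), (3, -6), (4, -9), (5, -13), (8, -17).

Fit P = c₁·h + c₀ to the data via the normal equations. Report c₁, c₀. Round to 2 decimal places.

c₁ = -2.00, c₀ = -1.33

Entries of MᵀM: Σh·h = 115, Σh = 21, Σ1 = 6.
Right-hand side: Σh·P = -258, ΣP = -50.
det = 115·6 − 21² = 249.
c₁ = ((-258)·6 − 21·(-50))/249 = -2; c₀ = (115·(-50) − 21·(-258))/249 = -4/3.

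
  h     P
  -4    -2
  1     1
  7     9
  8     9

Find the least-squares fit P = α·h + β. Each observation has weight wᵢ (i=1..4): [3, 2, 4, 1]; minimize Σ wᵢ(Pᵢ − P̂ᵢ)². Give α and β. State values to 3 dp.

α = 1.004, β = 1.489

XᵀWX·[α, β]ᵀ = XᵀWP reads: 310·α + 26·β = 350;  26·α + 10·β = 41.
Δ = 310·10 − 26² = 2424.
α = (350·10 − 26·41)/2424 = 1217/1212; β = (310·41 − 26·350)/2424 = 1805/1212.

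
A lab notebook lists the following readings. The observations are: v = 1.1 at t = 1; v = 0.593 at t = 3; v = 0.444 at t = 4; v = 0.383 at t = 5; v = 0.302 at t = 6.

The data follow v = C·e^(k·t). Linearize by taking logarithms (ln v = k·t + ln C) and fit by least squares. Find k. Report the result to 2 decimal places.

k = -0.26

Linearized form: ln v = k·t + ln C. From the 5 transformed points,
Sums: Σt = 19.0000, Σ(t)² = 87.0000, Σln v = -3.3962, Σt·ln v = -16.7027.
Normal system: [[87.0000, 19.0000]; [19.0000, 5]]·[k, ln C]ᵀ = [-16.7027, -3.3962]ᵀ.
Solving (det = 74.0000): k = -0.25655, ln C = 0.29566.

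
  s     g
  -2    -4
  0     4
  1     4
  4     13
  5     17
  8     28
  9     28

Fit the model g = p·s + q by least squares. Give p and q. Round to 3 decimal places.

p = 2.985, q = 2.198

Sums needed: Σs·s = 191, Σs = 25, Σ1 = 7.
And Σs·g = 625, Σg = 90.
Determinant 191·7 − 25² = 712.
p = (625·7 − 25·90)/712 = 2125/712; q = (191·90 − 25·625)/712 = 1565/712.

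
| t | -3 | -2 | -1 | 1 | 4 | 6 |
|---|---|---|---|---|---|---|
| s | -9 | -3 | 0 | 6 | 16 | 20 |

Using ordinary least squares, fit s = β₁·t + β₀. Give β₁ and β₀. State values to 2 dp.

Normal-equation sums: Σt·t = 67, Σt = 5, Σ1 = 6.
Moment sums: Σt·s = 223, Σs = 30.
Normal equations: [[67, 5]; [5, 6]]·[β₁, β₀]ᵀ = [223, 30]ᵀ.
Determinant 67·6 − 5² = 377.
β₁ = (223·6 − 5·30)/377 = 1188/377; β₀ = (67·30 − 5·223)/377 = 895/377.

β₁ = 3.15, β₀ = 2.37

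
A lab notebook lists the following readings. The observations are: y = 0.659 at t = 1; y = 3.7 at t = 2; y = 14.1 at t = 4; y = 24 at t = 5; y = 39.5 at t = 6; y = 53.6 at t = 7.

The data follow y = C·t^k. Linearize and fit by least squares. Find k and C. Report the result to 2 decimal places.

k = 2.23, C = 0.70

With ln yᵢ as the transformed response and ln tᵢ as the regressor:
AᵀA = [[11.9895, 7.4265]; [7.4265, 6]], rhs = [24.0249, 14.3734]ᵀ  (here Σln t = 7.4265, Σ(ln t)² = 11.9895, Σln y = 14.3734, Σln t·ln y = 24.0249).
Δ = 11.9895·6 − (7.4265)² = 16.7835; k = (24.0249·6 − 7.4265·14.3734)/16.7835 = 2.22867, ln C = (11.9895·14.3734 − 7.4265·24.0249)/16.7835 = -0.36299, so C = exp(-0.36299) = 0.69560.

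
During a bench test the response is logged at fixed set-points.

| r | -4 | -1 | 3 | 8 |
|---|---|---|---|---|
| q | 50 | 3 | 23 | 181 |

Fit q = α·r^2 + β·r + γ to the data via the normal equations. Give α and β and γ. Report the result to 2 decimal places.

α = 2.95, β = -0.90, γ = -0.87

MᵀM·[α, β, γ]ᵀ = Mᵀq reads: 4434·α + 474·β + 90·γ = 12594;  474·α + 90·β + 6·γ = 1314;  90·α + 6·β + 4·γ = 257.
Row-reducing yields α = 13165/4456, β = -4019/4456, γ = -1943/2228.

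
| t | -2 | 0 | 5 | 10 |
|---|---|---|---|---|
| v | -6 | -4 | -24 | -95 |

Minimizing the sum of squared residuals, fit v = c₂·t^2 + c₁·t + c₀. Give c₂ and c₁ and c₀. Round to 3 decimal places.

Entries of MᵀM: Σt^2·t^2 = 10641, Σt^2·t = 1117, Σt^2 = 129, Σt·t = 129, Σt = 13, Σ1 = 4.
Moment sums: Σt^2·v = -10124, Σt·v = -1058, Σv = -129.
MᵀM·[c₂, c₁, c₀]ᵀ = Mᵀv becomes [[10641, 1117, 129]; [1117, 129, 13]; [129, 13, 4]]·[c₂, c₁, c₀]ᵀ = [-10124, -1058, -129]ᵀ.
Inverting the 3×3 Gram matrix, [c₂, c₁, c₀]ᵀ = [-28667/30140, 8651/30140, -3781/1507]ᵀ.

c₂ = -0.951, c₁ = 0.287, c₀ = -2.509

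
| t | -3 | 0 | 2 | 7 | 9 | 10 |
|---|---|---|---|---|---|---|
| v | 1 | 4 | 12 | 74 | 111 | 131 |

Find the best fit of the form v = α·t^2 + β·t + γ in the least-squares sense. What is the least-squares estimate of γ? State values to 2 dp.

γ = 2.90

With design matrix X, XᵀX = [[19059, 2053, 243]; [2053, 243, 25]; [243, 25, 6]] and Xᵀv = [25774, 2848, 333]ᵀ.
Row-reducing yields α = 558793/591168, β = 677015/197056, γ = 429005/147792.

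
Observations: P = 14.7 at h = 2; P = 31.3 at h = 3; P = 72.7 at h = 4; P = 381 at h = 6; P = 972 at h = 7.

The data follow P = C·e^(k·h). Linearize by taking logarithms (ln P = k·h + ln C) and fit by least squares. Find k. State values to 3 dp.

k = 0.838

With ln Pᵢ as the transformed response and hᵢ as the regressor:
Σh = 22.0000, Σ(h)² = 114.0000, Σln P = 23.2400, Σh·ln P = 116.6642.
Equations: 114.0000·k + 22.0000·ln C = 116.6642;  22.0000·k + 5·ln C = 23.2400.
Solving (det = 86.0000): k = 0.83770, ln C = 0.96213.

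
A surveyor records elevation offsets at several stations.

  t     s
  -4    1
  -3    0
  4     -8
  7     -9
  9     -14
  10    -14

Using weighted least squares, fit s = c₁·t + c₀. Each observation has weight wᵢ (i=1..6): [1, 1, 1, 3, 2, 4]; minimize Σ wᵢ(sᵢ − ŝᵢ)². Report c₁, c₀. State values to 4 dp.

c₁ = -1.0782, c₀ = -3.0050

Normal-equation sums: Σwᵢ·t·t = 750, Σwᵢ·t = 76, Σwᵢ·1 = 12.
Right-hand side: Σwᵢ·t·s = -1037, Σwᵢ·s = -118.
Normal equations: [[750, 76]; [76, 12]]·[c₁, c₀]ᵀ = [-1037, -118]ᵀ.
det = 750·12 − 76² = 3224.
c₁ = ((-1037)·12 − 76·(-118))/3224 = -869/806; c₀ = (750·(-118) − 76·(-1037))/3224 = -1211/403.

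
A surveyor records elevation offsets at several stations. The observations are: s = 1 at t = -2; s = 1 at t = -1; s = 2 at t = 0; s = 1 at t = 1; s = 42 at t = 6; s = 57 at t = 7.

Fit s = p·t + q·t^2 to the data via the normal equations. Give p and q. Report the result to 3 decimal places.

Forming AᵀA = [[91, 551]; [551, 3715]] and Aᵀs = [649, 4311]ᵀ gives AᵀA·[p, q]ᵀ = Aᵀs.
Eliminating q: 3715·(row 1) − 551·(row 2) gives 34464·p = 3715·649 − 551·4311 = 35674, so p = 17837/17232.
Then q = (4311 − 551·(17837/17232))/3715 = 17351/17232.

p = 1.035, q = 1.007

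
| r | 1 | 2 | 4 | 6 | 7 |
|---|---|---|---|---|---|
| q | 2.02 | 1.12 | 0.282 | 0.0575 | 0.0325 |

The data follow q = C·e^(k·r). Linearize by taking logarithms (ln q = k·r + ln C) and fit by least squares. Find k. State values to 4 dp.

k = -0.7049

Linearized form: ln q = k·r + ln C. From the 5 transformed points,
Over the data: Σr = 20.0000, Σ(r)² = 106.0000, Σln q = -6.7319, Σr·ln q = -45.2551.
Normal system: [[106.0000, 20.0000]; [20.0000, 5]]·[k, ln C]ᵀ = [-45.2551, -6.7319]ᵀ.
Slope k = (n·Σr·ln q − Σr·Σln q)/(n·Σ(r)² − (Σr)²) = (5·-45.2551 − 20.0000·-6.7319)/130.0000 = -0.70490; ln C = (Σln q − k·Σr)/n = 1.47322.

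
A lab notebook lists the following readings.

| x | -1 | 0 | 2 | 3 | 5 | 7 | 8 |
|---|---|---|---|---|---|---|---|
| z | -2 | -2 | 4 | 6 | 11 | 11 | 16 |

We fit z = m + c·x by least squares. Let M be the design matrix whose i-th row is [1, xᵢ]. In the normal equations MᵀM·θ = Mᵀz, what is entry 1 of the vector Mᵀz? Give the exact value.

44

Entry 1 ↔ basis 1, so (Mᵀz)_{1} = Σᵢ zᵢ = (1)·(-2) + (1)·(-2) + (1)·(4) + (1)·(6) + (1)·(11) + (1)·(11) + (1)·(16) = 44.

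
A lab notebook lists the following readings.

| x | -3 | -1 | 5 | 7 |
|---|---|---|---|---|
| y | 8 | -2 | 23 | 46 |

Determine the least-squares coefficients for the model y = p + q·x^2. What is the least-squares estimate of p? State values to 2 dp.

Forming AᵀA = [[4, 84]; [84, 3108]] and Aᵀy = [75, 2899]ᵀ gives AᵀA·[p, q]ᵀ = Aᵀy.
Determinant 4·3108 − 84² = 5376.
p = (75·3108 − 84·2899)/5376 = -31/16; q = (4·2899 − 84·75)/5376 = 331/336.

p = -1.94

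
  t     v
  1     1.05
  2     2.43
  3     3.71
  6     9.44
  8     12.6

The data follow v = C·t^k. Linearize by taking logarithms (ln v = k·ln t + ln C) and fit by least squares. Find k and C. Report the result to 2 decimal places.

Let Y = ln v. Fitting Y = k·ln t + ln C by least squares:
Over the data: Σln t = 5.6630, Σ(ln t)² = 9.2219, Σln v = 7.0264, Σln t·ln v = 11.3469.
Normal system: [[9.2219, 5.6630]; [5.6630, 5]]·[k, ln C]ᵀ = [11.3469, 7.0264]ᵀ.
Solving (det = 14.0403): k = 1.20683, ln C = 0.03843, so C = exp(0.03843) = 1.03918.

k = 1.21, C = 1.04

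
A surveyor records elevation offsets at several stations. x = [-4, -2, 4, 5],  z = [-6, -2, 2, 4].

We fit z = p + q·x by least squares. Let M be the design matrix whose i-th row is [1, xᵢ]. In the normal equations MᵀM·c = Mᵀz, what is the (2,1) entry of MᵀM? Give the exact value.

3

Row 2 ↔ basis x, column 1 ↔ basis 1, so (MᵀM)_{2,1} = Σᵢ x = (-4)·(1) + (-2)·(1) + (4)·(1) + (5)·(1) = 3.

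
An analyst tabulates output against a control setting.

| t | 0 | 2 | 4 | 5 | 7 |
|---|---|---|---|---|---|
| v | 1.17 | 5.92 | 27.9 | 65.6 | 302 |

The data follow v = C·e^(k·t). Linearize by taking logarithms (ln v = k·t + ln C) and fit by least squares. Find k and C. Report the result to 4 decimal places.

k = 0.7943, C = 1.1878

Linearized form: ln v = k·t + ln C. From the 5 transformed points,
Over the data: Σt = 18.0000, Σ(t)² = 94.0000, Σln v = 15.1580, Σt·ln v = 77.7620.
Normal system: [[94.0000, 18.0000]; [18.0000, 5]]·[k, ln C]ᵀ = [77.7620, 15.1580]ᵀ.
Slope k = (n·Σt·ln v − Σt·Σln v)/(n·Σ(t)² − (Σt)²) = (5·77.7620 − 18.0000·15.1580)/146.0000 = 0.79429; ln C = (Σln v − k·Σt)/n = 0.17214, so C = exp(0.17214) = 1.18784.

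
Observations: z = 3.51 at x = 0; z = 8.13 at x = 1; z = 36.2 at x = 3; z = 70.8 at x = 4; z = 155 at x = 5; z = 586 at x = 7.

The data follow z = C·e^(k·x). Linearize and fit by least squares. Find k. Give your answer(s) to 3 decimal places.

k = 0.730

Taking logs, ln z = k·x + ln C, so regress ln z on x.
Σx = 20.0000, Σ(x)² = 100.0000, Σln z = 22.6168, Σx·ln z = 99.7325.
Equations: 100.0000·k + 20.0000·ln C = 99.7325;  20.0000·k + 6·ln C = 22.6168.
Slope k = (n·Σx·ln z − Σx·Σln z)/(n·Σ(x)² − (Σx)²) = (6·99.7325 − 20.0000·22.6168)/200.0000 = 0.73029; ln C = (Σln z − k·Σx)/n = 1.33517.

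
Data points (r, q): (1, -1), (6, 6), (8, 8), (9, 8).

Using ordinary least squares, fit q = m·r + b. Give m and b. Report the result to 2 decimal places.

m = 1.18, b = -1.86

Sums needed: Σr·r = 182, Σr = 24, Σ1 = 4.
Moment sums: Σr·q = 171, Σq = 21.
So AᵀA·[m, b]ᵀ = Aᵀq: [[182, 24]; [24, 4]]·[m, b]ᵀ = [171, 21]ᵀ.
det = 182·4 − 24² = 152.
m = (171·4 − 24·21)/152 = 45/38; b = (182·21 − 24·171)/152 = -141/76.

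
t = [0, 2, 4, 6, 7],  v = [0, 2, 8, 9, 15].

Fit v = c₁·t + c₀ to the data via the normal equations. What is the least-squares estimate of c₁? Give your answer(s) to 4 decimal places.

c₁ = 2.0061

XᵀX·[c₁, c₀]ᵀ = Xᵀv reads: 105·c₁ + 19·c₀ = 195;  19·c₁ + 5·c₀ = 34.
(Σt·t = 105, Σt = 19, Σ1 = 5, Σt·v = 195, Σv = 34.)
Δ = 105·5 − 19² = 164.
c₁ = (195·5 − 19·34)/164 = 329/164; c₀ = (105·34 − 19·195)/164 = -135/164.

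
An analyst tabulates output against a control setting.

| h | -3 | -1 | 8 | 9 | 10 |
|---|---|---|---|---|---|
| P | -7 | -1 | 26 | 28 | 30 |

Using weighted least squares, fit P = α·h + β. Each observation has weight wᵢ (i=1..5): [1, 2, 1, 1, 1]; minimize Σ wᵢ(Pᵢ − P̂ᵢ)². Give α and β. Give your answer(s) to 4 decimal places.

From the data, Σwᵢ·h·h = 256, Σwᵢ·h = 22, Σwᵢ·1 = 6.
Right-hand side: Σwᵢ·h·P = 783, Σwᵢ·P = 75.
Normal equations: [[256, 22]; [22, 6]]·[α, β]ᵀ = [783, 75]ᵀ.
Eliminating β: 6·(row 1) − 22·(row 2) gives 1052·α = 6·783 − 22·75 = 3048, so α = 762/263.
Then β = (75 − 22·(762/263))/6 = 987/526.

α = 2.8973, β = 1.8764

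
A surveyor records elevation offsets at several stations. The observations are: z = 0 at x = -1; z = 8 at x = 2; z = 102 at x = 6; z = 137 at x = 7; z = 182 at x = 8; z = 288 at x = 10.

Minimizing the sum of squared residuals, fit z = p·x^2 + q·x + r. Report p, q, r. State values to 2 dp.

With design matrix A, AᵀA = [[17810, 2078, 254]; [2078, 254, 32]; [254, 32, 6]] and Aᵀz = [50865, 5923, 717]ᵀ.
Row-reducing yields p = 57317/19470, q = -17753/48675, r = -4688/1475.

p = 2.94, q = -0.36, r = -3.18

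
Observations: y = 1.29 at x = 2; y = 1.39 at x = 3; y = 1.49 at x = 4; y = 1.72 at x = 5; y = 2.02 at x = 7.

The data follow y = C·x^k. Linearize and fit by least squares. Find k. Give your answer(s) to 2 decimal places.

With ln yᵢ as the transformed response and ln xᵢ as the regressor:
XᵀX = [[9.9861, 6.7334]; [6.7334, 5]], rhs = [3.3321, 2.2281]ᵀ  (here Σln x = 6.7334, Σ(ln x)² = 9.9861, Σln y = 2.2281, Σln x·ln y = 3.3321).
Solving (det = 4.5917): k = 0.36099, ln C = -0.04051.

k = 0.36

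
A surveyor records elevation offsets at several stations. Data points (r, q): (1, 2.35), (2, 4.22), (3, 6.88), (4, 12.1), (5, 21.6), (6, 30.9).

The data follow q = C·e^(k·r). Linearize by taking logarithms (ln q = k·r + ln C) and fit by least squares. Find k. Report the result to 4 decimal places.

k = 0.5241

Taking logs, ln q = k·r + ln C, so regress ln q on r.
Σr = 21.0000, Σ(r)² = 91.0000, Σln q = 13.2195, Σr·ln q = 55.4408.
Normal system: [[91.0000, 21.0000]; [21.0000, 6]]·[k, ln C]ᵀ = [55.4408, 13.2195]ᵀ.
Slope k = (n·Σr·ln q − Σr·Σln q)/(n·Σ(r)² − (Σr)²) = (6·55.4408 − 21.0000·13.2195)/105.0000 = 0.52414; ln C = (Σln q − k·Σr)/n = 0.36877.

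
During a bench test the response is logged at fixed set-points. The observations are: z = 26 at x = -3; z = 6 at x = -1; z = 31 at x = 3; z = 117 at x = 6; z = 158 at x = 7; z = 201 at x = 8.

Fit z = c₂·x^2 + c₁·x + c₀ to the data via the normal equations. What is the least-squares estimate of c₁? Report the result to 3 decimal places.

The normal system MᵀM·[c₂, c₁, c₀]ᵀ = Mᵀz is [[7956, 1070, 168]; [1070, 168, 20]; [168, 20, 6]]·[c₂, c₁, c₀]ᵀ = [25337, 3425, 539]ᵀ.
Row-reducing yields c₂ = 103855/34718, c₁ = 35195/34718, c₀ = 93577/34718.

c₁ = 1.014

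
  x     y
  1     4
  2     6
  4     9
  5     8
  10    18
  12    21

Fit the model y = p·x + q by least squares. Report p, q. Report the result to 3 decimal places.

p = 1.541, q = 2.267

The normal system AᵀA·[p, q]ᵀ = Aᵀy is [[290, 34]; [34, 6]]·[p, q]ᵀ = [524, 66]ᵀ.
det = 290·6 − 34² = 584.
p = (524·6 − 34·66)/584 = 225/146; q = (290·66 − 34·524)/584 = 331/146.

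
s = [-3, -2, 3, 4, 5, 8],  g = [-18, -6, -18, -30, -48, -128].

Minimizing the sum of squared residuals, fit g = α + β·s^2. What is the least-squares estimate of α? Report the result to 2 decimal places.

Entries of XᵀX: Σ1 = 6, Σs^2 = 127, Σs^2·s^2 = 5155.
And Σg = -248, Σs^2·g = -10220.
Δ = 6·5155 − 127² = 14801.
α = ((-248)·5155 − 127·(-10220))/14801 = 19500/14801; β = (6·(-10220) − 127·(-248))/14801 = -29824/14801.

α = 1.32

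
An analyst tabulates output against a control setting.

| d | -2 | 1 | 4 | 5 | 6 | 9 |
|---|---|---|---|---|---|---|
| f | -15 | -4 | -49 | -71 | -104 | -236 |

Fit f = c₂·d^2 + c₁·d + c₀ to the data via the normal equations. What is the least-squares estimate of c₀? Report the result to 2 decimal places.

c₀ = -1.97

Normal-equation sums: Σd^2·d^2 = 8755, Σd^2·d = 1127, Σd^2 = 163, Σd·d = 163, Σd = 23, Σ1 = 6.
Moment sums: Σd^2·f = -25483, Σd·f = -3273, Σf = -479.
XᵀX·[c₂, c₁, c₀]ᵀ = Xᵀf becomes [[8755, 1127, 163]; [1127, 163, 23]; [163, 23, 6]]·[c₂, c₁, c₀]ᵀ = [-25483, -3273, -479]ᵀ.
Inverting the 3×3 Gram matrix, [c₂, c₁, c₀]ᵀ = [-634963/214860, 135491/214860, -35212/17905]ᵀ.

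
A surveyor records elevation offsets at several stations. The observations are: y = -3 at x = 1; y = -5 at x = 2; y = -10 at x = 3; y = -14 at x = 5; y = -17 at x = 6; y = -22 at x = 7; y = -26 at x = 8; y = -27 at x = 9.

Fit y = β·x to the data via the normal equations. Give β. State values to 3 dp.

Normal-equation sums: Σx·x = 269.
Right-hand side: Σx·y = -820.
MᵀM·[β]ᵀ = Mᵀy becomes [[269]]·[β]ᵀ = [-820]ᵀ.
Hence β = -820 / 269 ≈ -3.04833.

β = -3.048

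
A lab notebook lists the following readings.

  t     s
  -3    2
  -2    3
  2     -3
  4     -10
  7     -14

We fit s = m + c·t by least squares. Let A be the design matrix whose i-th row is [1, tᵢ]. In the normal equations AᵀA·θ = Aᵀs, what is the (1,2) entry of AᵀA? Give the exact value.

8

Row 1 ↔ basis 1, column 2 ↔ basis t, so (AᵀA)_{1,2} = Σᵢ t = (1)·(-3) + (1)·(-2) + (1)·(2) + (1)·(4) + (1)·(7) = 8.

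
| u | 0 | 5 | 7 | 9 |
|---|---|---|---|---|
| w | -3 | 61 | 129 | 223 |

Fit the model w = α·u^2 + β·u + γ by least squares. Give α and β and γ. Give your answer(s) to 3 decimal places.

Setting ∂/∂α … = 0 gives: 9587·α + 1197·β + 155·γ = 25909;  1197·α + 155·β + 21·γ = 3215;  155·α + 21·β + 4·γ = 410.
(Σu^2·u^2 = 9587, Σu^2·u = 1197, Σu^2 = 155, Σu·u = 155, Σu = 21, Σ1 = 4, Σu^2·w = 25909, Σu·w = 3215, Σw = 410.)
Inverting the 3×3 Gram matrix, [α, β, γ]ᵀ = [41259/13358, -36193/13358, -19789/6679]ᵀ.

α = 3.089, β = -2.709, γ = -2.963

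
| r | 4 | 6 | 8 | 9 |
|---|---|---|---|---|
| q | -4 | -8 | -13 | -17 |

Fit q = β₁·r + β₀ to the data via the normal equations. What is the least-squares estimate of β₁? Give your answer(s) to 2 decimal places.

β₁ = -2.54

Normal-equation sums: Σr·r = 197, Σr = 27, Σ1 = 4.
And Σr·q = -321, Σq = -42.
Determinant 197·4 − 27² = 59.
β₁ = ((-321)·4 − 27·(-42))/59 = -150/59; β₀ = (197·(-42) − 27·(-321))/59 = 393/59.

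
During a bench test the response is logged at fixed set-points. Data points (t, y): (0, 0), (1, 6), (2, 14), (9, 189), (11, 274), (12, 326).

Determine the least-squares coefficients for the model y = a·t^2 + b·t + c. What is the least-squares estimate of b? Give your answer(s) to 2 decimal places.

b = 2.54

Sums needed: Σt^2·t^2 = 41955, Σt^2·t = 3797, Σt^2 = 351, Σt·t = 351, Σt = 35, Σ1 = 6.
And Σt^2·y = 95469, Σt·y = 8661, Σy = 809.
Solving the 3×3 system (Gaussian elimination) gives a = 518059/253920, b = 214679/84640, c = 86773/126960.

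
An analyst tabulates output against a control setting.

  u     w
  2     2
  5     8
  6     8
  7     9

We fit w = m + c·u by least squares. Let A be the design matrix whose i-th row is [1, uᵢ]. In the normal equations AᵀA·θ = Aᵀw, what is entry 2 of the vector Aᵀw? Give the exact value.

Entry 2 ↔ basis u, so (Aᵀw)_{2} = Σᵢ (u)·wᵢ = (2)·(2) + (5)·(8) + (6)·(8) + (7)·(9) = 155.

155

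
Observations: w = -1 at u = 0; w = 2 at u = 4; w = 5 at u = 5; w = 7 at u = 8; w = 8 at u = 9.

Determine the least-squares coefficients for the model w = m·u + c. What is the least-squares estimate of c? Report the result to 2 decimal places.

c = -1.10

Forming MᵀM = [[186, 26]; [26, 5]] and Mᵀw = [161, 21]ᵀ gives MᵀM·[m, c]ᵀ = Mᵀw.
Δ = 186·5 − 26² = 254.
m = (161·5 − 26·21)/254 = 259/254; c = (186·21 − 26·161)/254 = -140/127.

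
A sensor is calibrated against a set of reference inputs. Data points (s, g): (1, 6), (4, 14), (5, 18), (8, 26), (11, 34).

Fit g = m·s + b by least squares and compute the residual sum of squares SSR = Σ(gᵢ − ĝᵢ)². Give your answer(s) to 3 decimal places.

Setting ∂/∂m … = 0 gives: 227·m + 29·b = 734;  29·m + 5·b = 98.
(Σs·s = 227, Σs = 29, Σ1 = 5, Σs·g = 734, Σg = 98.)
Eliminating b: 5·(row 1) − 29·(row 2) gives 294·m = 5·734 − 29·98 = 828, so m = 138/49.
Then b = (98 − 29·(138/49))/5 = 160/49.
Residuals: -4/49, -26/49, 32/49, 10/49, -12/49; SSR = 40/49.

SSR = 0.816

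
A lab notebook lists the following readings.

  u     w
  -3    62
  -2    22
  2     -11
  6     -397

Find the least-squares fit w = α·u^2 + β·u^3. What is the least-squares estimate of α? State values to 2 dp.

Setting ∂/∂α … = 0 gives: 1409·α + 7533·β = -13690;  7533·α + 47513·β = -87690.
(Σu^2·u^2 = 1409, Σu^2·u^3 = 7533, Σu^3·u^3 = 47513, Σu^2·w = -13690, Σu^3·w = -87690.)
Determinant 1409·47513 − 7533² = 10199728.
α = ((-13690)·47513 − 7533·(-87690))/10199728 = 1264475/1274966; β = (1409·(-87690) − 7533·(-13690))/10199728 = -2553555/1274966.

α = 0.99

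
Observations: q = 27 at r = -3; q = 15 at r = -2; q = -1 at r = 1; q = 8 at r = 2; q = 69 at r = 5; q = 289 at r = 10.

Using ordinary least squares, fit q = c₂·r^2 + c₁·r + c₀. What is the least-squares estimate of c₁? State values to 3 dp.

c₁ = -1.049

The normal equations are: 10739·c₂ + 1099·c₁ + 143·c₀ = 30959;  1099·c₂ + 143·c₁ + 13·c₀ = 3139;  143·c₂ + 13·c₁ + 6·c₀ = 407.
Inverting the 3×3 Gram matrix, [c₂, c₁, c₀]ᵀ = [329971/109520, -22985/21904, -93099/54760]ᵀ.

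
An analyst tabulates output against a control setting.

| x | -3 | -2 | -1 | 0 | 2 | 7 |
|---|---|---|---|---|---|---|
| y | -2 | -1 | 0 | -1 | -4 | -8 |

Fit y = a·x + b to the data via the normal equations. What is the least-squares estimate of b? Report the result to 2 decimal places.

b = -2.30

Setting ∂/∂a … = 0 gives: 67·a + 3·b = -56;  3·a + 6·b = -16.
Determinant 67·6 − 3² = 393.
a = ((-56)·6 − 3·(-16))/393 = -96/131; b = (67·(-16) − 3·(-56))/393 = -904/393.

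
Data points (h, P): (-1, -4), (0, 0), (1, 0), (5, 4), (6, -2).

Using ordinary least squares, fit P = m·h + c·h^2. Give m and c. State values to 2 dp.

The normal system MᵀM·[m, c]ᵀ = MᵀP is [[63, 341]; [341, 1923]]·[m, c]ᵀ = [12, 24]ᵀ.
Eliminating c: 1923·(row 1) − 341·(row 2) gives 4868·m = 1923·12 − 341·24 = 14892, so m = 3723/1217.
Then c = (24 − 341·(3723/1217))/1923 = -645/1217.

m = 3.06, c = -0.53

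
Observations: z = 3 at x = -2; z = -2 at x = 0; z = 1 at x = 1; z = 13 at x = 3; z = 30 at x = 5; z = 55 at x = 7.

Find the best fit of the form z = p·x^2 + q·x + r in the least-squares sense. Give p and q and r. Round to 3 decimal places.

Forming MᵀM = [[3124, 488, 88]; [488, 88, 14]; [88, 14, 6]] and Mᵀz = [3575, 569, 100]ᵀ gives MᵀM·[p, q, r]ᵀ = Mᵀz.
Solving the 3×3 system (Gaussian elimination) gives p = 32669/32316, q = 14575/16158, r = -1427/5386.

p = 1.011, q = 0.902, r = -0.265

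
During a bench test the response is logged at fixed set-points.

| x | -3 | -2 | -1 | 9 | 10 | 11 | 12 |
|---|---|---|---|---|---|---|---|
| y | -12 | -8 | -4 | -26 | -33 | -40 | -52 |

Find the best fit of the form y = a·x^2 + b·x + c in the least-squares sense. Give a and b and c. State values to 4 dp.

a = -0.4989, b = 1.8865, c = -1.9171

Compute the Gram sums: Σx^2·x^2 = 52036, Σx^2·x = 4752, Σx^2 = 460, Σx·x = 460, Σx = 36, Σ1 = 7.
Moment sums: Σx^2·y = -17878, Σx·y = -1572, Σy = -175.
Normal equations: [[52036, 4752, 460]; [4752, 460, 36]; [460, 36, 7]]·[a, b, c]ᵀ = [-17878, -1572, -175]ᵀ.
Solving the 3×3 system (Gaussian elimination) gives a = -43591/87374, b = 82416/43687, c = -83753/43687.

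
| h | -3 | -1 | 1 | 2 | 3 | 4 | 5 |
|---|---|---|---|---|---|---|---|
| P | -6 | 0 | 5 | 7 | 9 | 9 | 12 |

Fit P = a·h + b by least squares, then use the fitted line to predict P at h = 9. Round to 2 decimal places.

P̂ = 21.25

Normal-equation sums: Σh·h = 65, Σh = 11, Σ1 = 7.
Right-hand side: Σh·P = 160, ΣP = 36.
XᵀX·[a, b]ᵀ = XᵀP becomes [[65, 11]; [11, 7]]·[a, b]ᵀ = [160, 36]ᵀ.
det = 65·7 − 11² = 334.
a = (160·7 − 11·36)/334 = 362/167; b = (65·36 − 11·160)/334 = 290/167.
At h = 9: P̂ = (362/167)·(9) + (290/167)·(1) = 3548/167.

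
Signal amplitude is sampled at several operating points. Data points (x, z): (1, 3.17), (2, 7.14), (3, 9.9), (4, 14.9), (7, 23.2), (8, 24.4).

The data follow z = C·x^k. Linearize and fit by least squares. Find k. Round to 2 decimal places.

k = 0.99

Let Y = ln z. Fitting Y = k·ln x + ln C by least squares:
Σln x = 7.2034, Σ(ln x)² = 11.7199, Σln z = 14.4521, Σln x·ln z = 20.3872.
Equations: 11.7199·k + 7.2034·ln C = 20.3872;  7.2034·k + 6·ln C = 14.4521.
Slope k = (n·Σln x·ln z − Σln x·Σln z)/(n·Σ(ln x)² − (Σln x)²) = (6·20.3872 − 7.2034·14.4521)/18.4301 = 0.98855; ln C = (Σln z − k·Σln x)/n = 1.22186.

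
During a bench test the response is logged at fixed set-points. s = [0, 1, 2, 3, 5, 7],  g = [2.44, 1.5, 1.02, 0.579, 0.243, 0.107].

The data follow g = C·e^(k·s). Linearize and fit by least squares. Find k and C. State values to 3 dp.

With ln gᵢ as the transformed response and sᵢ as the regressor:
AᵀA = [[88.0000, 18.0000]; [18.0000, 6]], rhs = [-23.9122, -2.8788]ᵀ  (here Σs = 18.0000, Σ(s)² = 88.0000, Σln g = -2.8788, Σs·ln g = -23.9122).
Solving (det = 204.0000): k = -0.44929, ln C = 0.86807, so C = exp(0.86807) = 2.38230.

k = -0.449, C = 2.382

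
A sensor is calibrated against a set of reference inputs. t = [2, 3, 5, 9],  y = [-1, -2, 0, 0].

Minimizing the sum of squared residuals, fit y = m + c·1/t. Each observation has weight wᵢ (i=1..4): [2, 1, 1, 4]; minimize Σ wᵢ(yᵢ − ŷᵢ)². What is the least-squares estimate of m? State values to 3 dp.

m = 0.292

Entries of XᵀWX: Σwᵢ·1 = 8, Σwᵢ·1/t = 89/45, Σwᵢ·1/t·1/t = 2837/4050.
Moment sums: Σwᵢ·y = -4, Σwᵢ·1/t·y = -5/3.
Normal equations: [[8, 89/45]; [89/45, 2837/4050]]·[m, c]ᵀ = [-4, -5/3]ᵀ.
det = 8·(2837/4050) − (89/45)² = 3427/2025.
m = ((-4)·(2837/4050) − (89/45)·(-5/3))/(3427/2025) = 1001/3427; c = (8·(-5/3) − (89/45)·(-4))/(3427/2025) = -10980/3427.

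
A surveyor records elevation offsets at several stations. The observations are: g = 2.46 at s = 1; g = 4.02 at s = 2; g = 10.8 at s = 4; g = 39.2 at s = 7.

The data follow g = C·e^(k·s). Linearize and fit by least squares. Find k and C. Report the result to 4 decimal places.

Let Y = ln g. Fitting Y = k·s + ln C by least squares:
Σs = 14.0000, Σ(s)² = 70.0000, Σln g = 8.3397, Σs·ln g = 38.8816.
Equations: 70.0000·k + 14.0000·ln C = 38.8816;  14.0000·k + 4·ln C = 8.3397.
Solving (det = 84.0000): k = 0.46156, ln C = 0.46945, so C = exp(0.46945) = 1.59911.

k = 0.4616, C = 1.5991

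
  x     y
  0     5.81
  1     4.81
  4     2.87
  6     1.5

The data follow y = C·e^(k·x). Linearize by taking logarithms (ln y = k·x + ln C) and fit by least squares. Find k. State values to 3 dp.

Taking logs, ln y = k·x + ln C, so regress ln y on x.
XᵀX = [[53.0000, 11.0000]; [11.0000, 4]], rhs = [8.2207, 4.7901]ᵀ  (here Σx = 11.0000, Σ(x)² = 53.0000, Σln y = 4.7901, Σx·ln y = 8.2207).
Solving (det = 91.0000): k = -0.21767, ln C = 1.79610.

k = -0.218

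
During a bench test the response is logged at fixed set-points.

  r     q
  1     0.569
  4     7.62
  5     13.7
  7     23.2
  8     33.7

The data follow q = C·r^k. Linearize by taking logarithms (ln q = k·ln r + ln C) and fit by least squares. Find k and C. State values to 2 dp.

k = 1.94, C = 0.56

Linearized form: ln q = k·ln r + ln C. From the 5 transformed points,
Σln r = 7.0211, Σ(ln r)² = 12.6227, Σln q = 10.7459, Σln r·ln q = 20.4605.
Equations: 12.6227·k + 7.0211·ln C = 20.4605;  7.0211·k + 5·ln C = 10.7459.
Δ = 12.6227·5 − (7.0211)² = 13.8181; k = (20.4605·5 − 7.0211·10.7459)/13.8181 = 1.94340, ln C = (12.6227·10.7459 − 7.0211·20.4605)/13.8181 = -0.57976, so C = exp(-0.57976) = 0.56003.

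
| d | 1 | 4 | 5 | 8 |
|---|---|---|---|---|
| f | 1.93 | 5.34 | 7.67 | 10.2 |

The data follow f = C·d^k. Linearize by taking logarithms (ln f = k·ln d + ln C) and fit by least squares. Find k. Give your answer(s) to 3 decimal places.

Linearized form: ln f = k·ln d + ln C. From the 4 transformed points,
AᵀA = [[8.8362, 5.0752]; [5.0752, 4]], rhs = [10.4306, 6.6924]ᵀ  (here Σln d = 5.0752, Σ(ln d)² = 8.8362, Σln f = 6.6924, Σln d·ln f = 10.4306).
Solving (det = 9.5873): k = 0.80908, ln C = 0.64656.

k = 0.809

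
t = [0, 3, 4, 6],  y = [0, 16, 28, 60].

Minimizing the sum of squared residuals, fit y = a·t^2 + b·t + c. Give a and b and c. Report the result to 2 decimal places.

a = 1.53, b = 0.81, c = -0.03

From the data, Σt^2·t^2 = 1633, Σt^2·t = 307, Σt^2 = 61, Σt·t = 61, Σt = 13, Σ1 = 4.
For Xᵀy: Σt^2·y = 2752, Σt·y = 520, Σy = 104.
XᵀX·[a, b, c]ᵀ = Xᵀy becomes [[1633, 307, 61]; [307, 61, 13]; [61, 13, 4]]·[a, b, c]ᵀ = [2752, 520, 104]ᵀ.
Row-reducing yields a = 23/15, b = 61/75, c = -2/75.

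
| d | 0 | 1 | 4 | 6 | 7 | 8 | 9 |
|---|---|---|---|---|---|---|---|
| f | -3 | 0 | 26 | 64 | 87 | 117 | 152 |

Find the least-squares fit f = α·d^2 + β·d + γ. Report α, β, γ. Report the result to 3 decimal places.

α = 2.021, β = -1.212, γ = -1.968

Sums needed: Σd^2·d^2 = 14611, Σd^2·d = 1865, Σd^2 = 247, Σd·d = 247, Σd = 35, Σ1 = 7.
Right-hand side: Σd^2·f = 26783, Σd·f = 3401, Σf = 443.
MᵀM·[α, β, γ]ᵀ = Mᵀf becomes [[14611, 1865, 247]; [1865, 247, 35]; [247, 35, 7]]·[α, β, γ]ᵀ = [26783, 3401, 443]ᵀ.
Inverting the 3×3 Gram matrix, [α, β, γ]ᵀ = [10835/5361, -19496/16083, -31658/16083]ᵀ.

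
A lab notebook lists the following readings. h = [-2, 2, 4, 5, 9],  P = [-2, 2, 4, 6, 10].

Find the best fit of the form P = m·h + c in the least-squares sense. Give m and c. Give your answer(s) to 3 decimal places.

Compute the Gram sums: Σh·h = 130, Σh = 18, Σ1 = 5.
For MᵀP: Σh·P = 144, ΣP = 20.
Normal equations: [[130, 18]; [18, 5]]·[m, c]ᵀ = [144, 20]ᵀ.
Eliminating c: 5·(row 1) − 18·(row 2) gives 326·m = 5·144 − 18·20 = 360, so m = 180/163.
Then c = (20 − 18·(180/163))/5 = 4/163.

m = 1.104, c = 0.025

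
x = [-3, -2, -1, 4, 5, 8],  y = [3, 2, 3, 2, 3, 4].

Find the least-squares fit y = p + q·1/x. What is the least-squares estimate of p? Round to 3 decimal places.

p = 2.862

With design matrix M, MᵀM = [[6, -151/120]; [-151/120, 21301/14400]] and Mᵀy = [17, -17/5]ᵀ.
Determinant 6·(21301/14400) − (-151/120)² = 21001/2880.
p = (17·(21301/14400) − (-151/120)·(-17/5))/(21001/2880) = 300509/105005; q = (6·(-17/5) − (-151/120)·17)/(21001/2880) = 2856/21001.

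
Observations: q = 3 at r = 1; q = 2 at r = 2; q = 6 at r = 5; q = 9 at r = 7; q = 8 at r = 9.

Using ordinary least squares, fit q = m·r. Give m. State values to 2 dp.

Normal-equation sums: Σr·r = 160.
Moment sums: Σr·q = 172.
MᵀM·[m]ᵀ = Mᵀq becomes [[160]]·[m]ᵀ = [172]ᵀ.
Hence m = 172 / 160 ≈ 1.075.

m = 1.08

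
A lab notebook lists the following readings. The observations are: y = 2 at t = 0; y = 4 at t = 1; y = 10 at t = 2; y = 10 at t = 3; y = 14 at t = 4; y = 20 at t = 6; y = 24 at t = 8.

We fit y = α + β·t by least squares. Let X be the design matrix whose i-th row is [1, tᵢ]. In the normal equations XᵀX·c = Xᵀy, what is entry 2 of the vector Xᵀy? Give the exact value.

Entry 2 ↔ basis t, so (Xᵀy)_{2} = Σᵢ (t)·yᵢ = (0)·(2) + (1)·(4) + (2)·(10) + (3)·(10) + (4)·(14) + (6)·(20) + (8)·(24) = 422.

422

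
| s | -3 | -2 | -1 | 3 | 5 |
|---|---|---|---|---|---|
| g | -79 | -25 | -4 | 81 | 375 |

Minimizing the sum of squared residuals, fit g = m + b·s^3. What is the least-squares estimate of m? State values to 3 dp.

m = 0.072

Entries of MᵀM: Σ1 = 5, Σs^3 = 116, Σs^3·s^3 = 17148.
Right-hand side: Σg = 348, Σs^3·g = 51399.
MᵀM·[m, b]ᵀ = Mᵀg becomes [[5, 116]; [116, 17148]]·[m, b]ᵀ = [348, 51399]ᵀ.
Eliminating b: 17148·(row 1) − 116·(row 2) gives 72284·m = 17148·348 − 116·51399 = 5220, so m = 1305/18071.
Then b = (51399 − 116·(1305/18071))/17148 = 216627/72284.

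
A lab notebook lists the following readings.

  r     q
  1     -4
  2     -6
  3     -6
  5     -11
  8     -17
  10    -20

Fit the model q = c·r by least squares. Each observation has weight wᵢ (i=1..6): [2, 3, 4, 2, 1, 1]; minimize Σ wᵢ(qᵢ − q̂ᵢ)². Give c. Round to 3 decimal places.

c = -2.129

Entries of XᵀWX: Σwᵢ·r·r = 264.
And Σwᵢ·r·q = -562.
Normal equations: [[264]]·[c]ᵀ = [-562]ᵀ.
Hence c = -562 / 264 ≈ -2.12879.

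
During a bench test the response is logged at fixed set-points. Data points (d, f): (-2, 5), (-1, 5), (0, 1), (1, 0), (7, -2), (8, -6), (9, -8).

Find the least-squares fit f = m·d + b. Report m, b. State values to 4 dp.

m = -1.0186, b = 2.4869

MᵀM·[m, b]ᵀ = Mᵀf reads: 200·m + 22·b = -149;  22·m + 7·b = -5.
Eliminating b: 7·(row 1) − 22·(row 2) gives 916·m = 7·(-149) − 22·(-5) = -933, so m = -933/916.
Then b = ((-5) − 22·(-933/916))/7 = 1139/458.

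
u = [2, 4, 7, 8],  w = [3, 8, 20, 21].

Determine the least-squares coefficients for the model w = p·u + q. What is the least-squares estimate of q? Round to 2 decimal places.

q = -3.85

MᵀM·[p, q]ᵀ = Mᵀw reads: 133·p + 21·q = 346;  21·p + 4·q = 52.
Δ = 133·4 − 21² = 91.
p = (346·4 − 21·52)/91 = 292/91; q = (133·52 − 21·346)/91 = -50/13.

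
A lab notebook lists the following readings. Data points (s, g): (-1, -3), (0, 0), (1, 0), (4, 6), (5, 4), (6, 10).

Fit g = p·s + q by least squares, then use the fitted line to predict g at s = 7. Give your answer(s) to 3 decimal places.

ĝ = 9.827

With design matrix A, AᵀA = [[79, 15]; [15, 6]] and Aᵀg = [107, 17]ᵀ.
Determinant 79·6 − 15² = 249.
p = (107·6 − 15·17)/249 = 129/83; q = (79·17 − 15·107)/249 = -262/249.
At s = 7: ĝ = (129/83)·(7) + (-262/249)·(1) = 2447/249.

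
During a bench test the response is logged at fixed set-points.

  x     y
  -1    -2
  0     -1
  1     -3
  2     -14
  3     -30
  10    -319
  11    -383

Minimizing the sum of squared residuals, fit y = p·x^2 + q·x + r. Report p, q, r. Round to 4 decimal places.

p = -3.0997, q = -0.8034, r = 0.0610

Entries of AᵀA: Σx^2·x^2 = 24740, Σx^2·x = 2366, Σx^2 = 236, Σx·x = 236, Σx = 26, Σ1 = 7.
And Σx^2·y = -78574, Σx·y = -7522, Σy = -752.
So AᵀA·[p, q, r]ᵀ = Aᵀy: [[24740, 2366, 236]; [2366, 236, 26]; [236, 26, 7]]·[p, q, r]ᵀ = [-78574, -7522, -752]ᵀ.
Row-reducing yields p = -220041/70987, q = -57033/70987, r = 4330/70987.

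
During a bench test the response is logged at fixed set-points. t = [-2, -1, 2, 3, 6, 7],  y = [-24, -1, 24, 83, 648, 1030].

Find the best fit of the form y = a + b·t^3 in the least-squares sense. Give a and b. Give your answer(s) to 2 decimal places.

a = 0.92, b = 3.00

From the data, Σ1 = 6, Σt^3 = 585, Σt^3·t^3 = 165163.
Right-hand side: Σy = 1760, Σt^3·y = 495884.
Normal equations: [[6, 585]; [585, 165163]]·[a, b]ᵀ = [1760, 495884]ᵀ.
Eliminating b: 165163·(row 1) − 585·(row 2) gives 648753·a = 165163·1760 − 585·495884 = 594740, so a = 594740/648753.
Then b = (495884 − 585·(594740/648753))/165163 = 648568/216251.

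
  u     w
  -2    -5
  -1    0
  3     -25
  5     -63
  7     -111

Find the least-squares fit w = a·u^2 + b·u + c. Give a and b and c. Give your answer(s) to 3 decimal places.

Setting ∂/∂a … = 0 gives: 3124·a + 486·b + 88·c = -7259;  486·a + 88·b + 12·c = -1157;  88·a + 12·b + 5·c = -204.
Inverting the 3×3 Gram matrix, [a, b, c]ᵀ = [-84449/44342, -107893/44342, -31954/22171]ᵀ.

a = -1.904, b = -2.433, c = -1.441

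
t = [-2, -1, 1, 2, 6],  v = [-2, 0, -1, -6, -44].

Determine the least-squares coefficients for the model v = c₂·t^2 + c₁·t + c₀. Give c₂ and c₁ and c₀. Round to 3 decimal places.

Compute the Gram sums: Σt^2·t^2 = 1330, Σt^2·t = 216, Σt^2 = 46, Σt·t = 46, Σt = 6, Σ1 = 5.
Moment sums: Σt^2·v = -1617, Σt·v = -273, Σv = -53.
So AᵀA·[c₂, c₁, c₀]ᵀ = Aᵀv: [[1330, 216, 46]; [216, 46, 6]; [46, 6, 5]]·[c₂, c₁, c₀]ᵀ = [-1617, -273, -53]ᵀ.
Solving the 3×3 system (Gaussian elimination) gives c₂ = -25373/23318, c₁ = -20691/23318, c₀ = 5545/11659.

c₂ = -1.088, c₁ = -0.887, c₀ = 0.476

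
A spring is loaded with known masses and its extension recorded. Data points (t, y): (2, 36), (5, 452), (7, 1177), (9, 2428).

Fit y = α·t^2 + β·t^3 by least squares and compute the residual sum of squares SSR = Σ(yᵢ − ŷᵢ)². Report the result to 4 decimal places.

The normal system MᵀM·[α, β]ᵀ = Mᵀy is [[9603, 79013]; [79013, 664779]]·[α, β]ᵀ = [265785, 2230511]ᵀ.
Δ = 9603·664779 − 79013² = 140818568.
α = (265785·664779 − 79013·2230511)/140818568 = 56115109/17602321; β = (9603·2230511 − 79013·265785)/140818568 = 4762806/1600211.
Residuals: -9903808/17602321, 4513117/17602321, -1775562/17602321, 170245/17602321; SSR = 6910182/17602321.

SSR = 0.3926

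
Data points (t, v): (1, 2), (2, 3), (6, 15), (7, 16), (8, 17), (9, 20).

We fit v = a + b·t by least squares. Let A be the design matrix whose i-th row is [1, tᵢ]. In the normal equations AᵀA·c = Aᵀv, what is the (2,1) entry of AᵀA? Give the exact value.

33

Row 2 ↔ basis t, column 1 ↔ basis 1, so (AᵀA)_{2,1} = Σᵢ t = (1)·(1) + (2)·(1) + (6)·(1) + (7)·(1) + (8)·(1) + (9)·(1) = 33.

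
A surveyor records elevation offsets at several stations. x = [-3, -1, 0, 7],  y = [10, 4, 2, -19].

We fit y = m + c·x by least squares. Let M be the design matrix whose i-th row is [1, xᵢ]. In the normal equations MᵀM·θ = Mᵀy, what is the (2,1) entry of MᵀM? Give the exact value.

Row 2 ↔ basis x, column 1 ↔ basis 1, so (MᵀM)_{2,1} = Σᵢ x = (-3)·(1) + (-1)·(1) + (0)·(1) + (7)·(1) = 3.

3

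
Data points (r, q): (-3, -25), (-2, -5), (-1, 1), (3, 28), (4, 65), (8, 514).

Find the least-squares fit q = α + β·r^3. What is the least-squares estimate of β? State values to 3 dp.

β = 1.000

With design matrix A, AᵀA = [[6, 567]; [567, 267763]] and Aᵀq = [578, 268798]ᵀ.
Eliminating β: 267763·(row 1) − 567·(row 2) gives 1285089·α = 267763·578 − 567·268798 = 2358548, so α = 2358548/1285089.
Then β = (268798 − 567·(2358548/1285089))/267763 = 428354/428363.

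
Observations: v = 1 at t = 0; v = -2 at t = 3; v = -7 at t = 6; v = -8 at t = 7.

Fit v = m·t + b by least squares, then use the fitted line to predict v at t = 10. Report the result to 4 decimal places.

v̂ = -12.0000

Compute the Gram sums: Σt·t = 94, Σt = 16, Σ1 = 4.
Moment sums: Σt·v = -104, Σv = -16.
XᵀX·[m, b]ᵀ = Xᵀv becomes [[94, 16]; [16, 4]]·[m, b]ᵀ = [-104, -16]ᵀ.
Determinant 94·4 − 16² = 120.
m = ((-104)·4 − 16·(-16))/120 = -4/3; b = (94·(-16) − 16·(-104))/120 = 4/3.
At t = 10: v̂ = (-4/3)·(10) + (4/3)·(1) = -12.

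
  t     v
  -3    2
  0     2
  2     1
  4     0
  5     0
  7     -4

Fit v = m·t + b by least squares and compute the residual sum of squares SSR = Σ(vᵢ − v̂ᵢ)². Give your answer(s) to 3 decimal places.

SSR = 6.662

The normal equations are: 103·m + 15·b = -32;  15·m + 6·b = 1.
(Σt·t = 103, Σt = 15, Σ1 = 6, Σt·v = -32, Σv = 1.)
det = 103·6 − 15² = 393.
m = ((-32)·6 − 15·1)/393 = -69/131; b = (103·1 − 15·(-32))/393 = 583/393.
Residuals: -418/393, 203/393, 224/393, 245/393, 452/393, -706/393; SSR = 2618/393.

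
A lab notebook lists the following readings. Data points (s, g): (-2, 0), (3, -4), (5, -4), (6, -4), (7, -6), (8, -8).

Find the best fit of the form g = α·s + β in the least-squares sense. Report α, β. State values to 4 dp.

Entries of MᵀM: Σs·s = 187, Σs = 27, Σ1 = 6.
Moment sums: Σs·g = -162, Σg = -26.
Eliminating β: 6·(row 1) − 27·(row 2) gives 393·α = 6·(-162) − 27·(-26) = -270, so α = -90/131.
Then β = ((-26) − 27·(-90/131))/6 = -488/393.

α = -0.6870, β = -1.2417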